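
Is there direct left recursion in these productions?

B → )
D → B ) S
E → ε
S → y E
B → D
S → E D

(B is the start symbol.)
No direct left recursion

B → ): starts with ')'
D → B ) S: starts with B
E → ε: starts with ε
S → y E: starts with y
B → D: starts with D
S → E D: starts with E

No direct left recursion found.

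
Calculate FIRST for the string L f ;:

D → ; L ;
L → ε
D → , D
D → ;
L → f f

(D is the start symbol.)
FIRST sets of the non-terminals involved (from the grammar, by fixed-point iteration):
  FIRST(L) = { 'f', ε }

To compute FIRST(L f ;), process the symbols left to right:
Symbol L is a non-terminal. Add FIRST(L) \ {ε} = { 'f' }
L is nullable (ε ∈ FIRST(L)), continue to the next symbol.
Symbol f is a terminal. Add 'f' and stop.
FIRST(L f ;) = { 'f' }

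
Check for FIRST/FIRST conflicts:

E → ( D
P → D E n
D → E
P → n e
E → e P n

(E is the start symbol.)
A FIRST/FIRST conflict occurs when two productions N → α and N → β for the same non-terminal have FIRST(α) ∩ FIRST(β) ≠ ∅ (with ε ∈ FIRST of a nullable right-hand side, so two nullable alternatives also conflict).

FIRST sets of the non-terminals at (or reachable through a nullable prefix from) the front of some alternative:
  FIRST(D) = { '(', 'e' }

Productions for E:
  E → ( D: FIRST = { '(' }
  E → e P n: FIRST = { 'e' }
Productions for P:
  P → D E n: FIRST = { '(', 'e' }
  P → n e: FIRST = { 'n' }
D has only one production, so no FIRST/FIRST conflict is possible there.

All alternatives of each non-terminal have pairwise disjoint FIRST sets.

Answer: No FIRST/FIRST conflicts.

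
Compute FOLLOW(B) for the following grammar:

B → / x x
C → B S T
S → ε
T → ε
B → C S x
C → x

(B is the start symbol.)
B is the start symbol, so $ ∈ FOLLOW(B).
In C → B S T: B is followed by S T, add FIRST(S T) \ {ε} = { }
  S T is nullable, so also add FOLLOW(C)

The FOLLOW sets referred to above (computed the same way, to a fixed point):
  FOLLOW(C) = { 'x' }

Taking the union: FOLLOW(B) = { $, 'x' }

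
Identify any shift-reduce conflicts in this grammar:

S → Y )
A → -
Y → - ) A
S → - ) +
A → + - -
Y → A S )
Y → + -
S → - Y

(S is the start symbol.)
A shift-reduce conflict occurs when an LR(0) state has both:
  - a complete (reduce) item [A → α .] (dot at the end), and
  - a shift item [B → β . c γ] (dot before a terminal).

Augment with S' → S and build the canonical LR(0) collection (I0 = CLOSURE({[S' → . S]}), then GOTO on every symbol after a dot until no new states appear). It has 20 states:
  I0: { [A → . + - -], [A → . -], [S → . - ) +], [S → . - Y], [S → . Y )], [S' → . S], [Y → . + -], [Y → . - ) A], [Y → . A S )] }  — shift
  I1: { [A → + . - -], [Y → + . -] }  — shift
  I2: { [A → - .], [A → . + - -], [A → . -], [S → - . ) +], [S → - . Y], [Y → - . ) A], [Y → . + -], [Y → . - ) A], [Y → . A S )] }  — shift, reduce
  I3: { [A → . + - -], [A → . -], [S → . - ) +], [S → . - Y], [S → . Y )], [Y → . + -], [Y → . - ) A], [Y → . A S )], [Y → A . S )] }  — shift
  I4: { [S' → S .] }  — accept
  I5: { [S → Y . )] }  — shift
  I6: { [S → Y ) .] }  — reduce
  I7: { [Y → A S . )] }  — shift
  I8: { [Y → A S ) .] }  — reduce
  I9: { [A → . + - -], [A → . -], [S → - ) . +], [Y → - ) . A] }  — shift
  I10: { [A → - .], [Y → - . ) A] }  — shift, reduce
  I11: { [S → - Y .] }  — reduce
  I12: { [A → . + - -], [A → . -], [Y → - ) . A] }  — shift
  I13: { [A → + . - -] }  — shift
  I14: { [A → - .] }  — reduce
  I15: { [Y → - ) A .] }  — reduce
  I16: { [A → + - . -] }  — shift
  I17: { [A → + - - .] }  — reduce
  I18: { [A → + . - -], [S → - ) + .] }  — shift, reduce
  I19: { [A → + - . -], [Y → + - .] }  — shift, reduce

I2 contains reduce item [A → - .] and shift items [A → . + - -], [A → . -], [S → - . ) +], [Y → . + -], [Y → . - ) A], [Y → - . ) A] — shift-reduce conflict.
I10 contains reduce item [A → - .] and shift item [Y → - . ) A] — shift-reduce conflict.
I18 contains reduce item [S → - ) + .] and shift item [A → + . - -] — shift-reduce conflict.
I19 contains reduce item [Y → + - .] and shift item [A → + - . -] — shift-reduce conflict.

Answer: Yes — I2: [A → - .] vs [A → . + - -]; I10: [A → - .] vs [Y → - . ) A]; I18: [S → - ) + .] vs [A → + . - -]; I19: [Y → + - .] vs [A → + - . -]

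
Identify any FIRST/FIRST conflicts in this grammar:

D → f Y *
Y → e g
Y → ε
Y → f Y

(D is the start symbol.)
No FIRST/FIRST conflicts.

Productions for Y:
  Y → e g: FIRST = { 'e' }
  Y → ε: FIRST = { ε }
  Y → f Y: FIRST = { 'f' }
D has only one production, so no FIRST/FIRST conflict is possible there.

All alternatives of each non-terminal have pairwise disjoint FIRST sets.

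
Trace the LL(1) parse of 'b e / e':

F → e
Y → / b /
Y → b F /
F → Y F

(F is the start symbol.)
Stack is shown with the top on the left.

Stack      Input      Action
----------------------------
F $        b e / e $  output F → Y F
Y F $      b e / e $  output Y → b F /
b F / F $  b e / e $  match 'b'
F / F $    e / e $    output F → e
e / F $    e / e $    match 'e'
/ F $      / e $      match '/'
F $        e $        output F → e
e $        e $        match 'e'
$          $          accept

The string is accepted.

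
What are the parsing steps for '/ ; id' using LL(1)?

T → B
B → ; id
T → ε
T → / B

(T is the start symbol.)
Stack is shown with the top on the left.

Stack   Input     Action
------------------------
T $     / ; id $  output T → / B
/ B $   / ; id $  match '/'
B $     ; id $    output B → ; id
; id $  ; id $    match ';'
id $    id $      match 'id'
$       $         accept

The string is accepted.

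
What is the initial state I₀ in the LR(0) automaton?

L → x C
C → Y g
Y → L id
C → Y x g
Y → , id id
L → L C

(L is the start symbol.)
{ [L → . L C], [L → . x C], [L' → . L] }

First, augment the grammar with L' → L
I₀ = CLOSURE({ [L' → . L] }):
  [L' → . L] has the dot before L: add [L → . x C], [L → . L C]
No further items can be added.

I₀ = { [L → . L C], [L → . x C], [L' → . L] }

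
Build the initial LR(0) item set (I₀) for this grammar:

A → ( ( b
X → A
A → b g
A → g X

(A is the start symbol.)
{ [A → . ( ( b], [A → . b g], [A → . g X], [A' → . A] }

First, augment the grammar with A' → A
I₀ = CLOSURE({ [A' → . A] }):
  [A' → . A] has the dot before A: add [A → . ( ( b], [A → . b g], [A → . g X]
No further items can be added.

I₀ = { [A → . ( ( b], [A → . b g], [A → . g X], [A' → . A] }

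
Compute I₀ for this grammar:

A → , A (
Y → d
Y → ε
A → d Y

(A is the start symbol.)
{ [A → . , A (], [A → . d Y], [A' → . A] }

First, augment the grammar with A' → A
I₀ = CLOSURE({ [A' → . A] }):
  [A' → . A] has the dot before A: add [A → . , A (], [A → . d Y]
No further items can be added.

I₀ = { [A → . , A (], [A → . d Y], [A' → . A] }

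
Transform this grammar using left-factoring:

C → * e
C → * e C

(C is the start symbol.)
C → * e C'
C' → ε
C' → C

Left-factoring transforms A → αβ₁ | αβ₂ into A → αA' and A' → β₁ | β₂
(α is the longest common prefix among the alternatives). Repeat until
no nonterminal has two alternatives with a common prefix.

Round 1: C has alternatives sharing prefix '* e'. Introduce C': C → * e C'
  Add: C' → ε
  Add: C' → C

No remaining common prefixes — done.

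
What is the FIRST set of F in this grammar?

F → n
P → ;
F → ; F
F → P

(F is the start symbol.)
{ ';', 'n' }

FIRST sets of the other non-terminals involved (by the same procedure, iterated to a fixed point):
  FIRST(P) = { ';' }

From F → n:
  - n is a terminal: add 'n' and stop
From F → ; F:
  - ';' is a terminal: add ';' and stop
From F → P:
  - P is a non-terminal: add FIRST(P) \ {ε} = { ';' }
    P is not nullable, so stop

Collecting: FIRST(F) = { ';', 'n' }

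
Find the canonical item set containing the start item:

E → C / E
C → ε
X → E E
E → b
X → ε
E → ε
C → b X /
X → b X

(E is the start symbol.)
{ [C → . b X /], [C → .], [E → . C / E], [E → . b], [E → .], [E' → . E] }

First, augment the grammar with E' → E
I₀ = CLOSURE({ [E' → . E] }):
  [E' → . E] has the dot before E: add [E → . C / E], [E → . b], [E → .]
  [E → . C / E] has the dot before C: add [C → .], [C → . b X /]
No further items can be added.

I₀ = { [C → . b X /], [C → .], [E → . C / E], [E → . b], [E → .], [E' → . E] }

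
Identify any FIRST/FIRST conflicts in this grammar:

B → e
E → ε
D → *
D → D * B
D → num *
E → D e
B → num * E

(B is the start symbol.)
Yes. D → '*' / D → D '*' B on { '*' }; D → D '*' B / D → num '*' on { 'num' }

A FIRST/FIRST conflict occurs when two productions N → α and N → β for the same non-terminal have FIRST(α) ∩ FIRST(β) ≠ ∅ (with ε ∈ FIRST of a nullable right-hand side, so two nullable alternatives also conflict).

FIRST sets of the non-terminals at (or reachable through a nullable prefix from) the front of some alternative:
  FIRST(D) = { '*', 'num' }

Productions for B:
  B → e: FIRST = { 'e' }
  B → num * E: FIRST = { 'num' }
Productions for E:
  E → ε: FIRST = { ε }
  E → D e: FIRST = { '*', 'num' }
Productions for D:
  D → *: FIRST = { '*' }
  D → D * B: FIRST = { '*', 'num' }
  D → num *: FIRST = { 'num' }

Conflict for D: D → * and D → D * B
  Overlap: { '*' }
Conflict for D: D → D * B and D → num *
  Overlap: { 'num' }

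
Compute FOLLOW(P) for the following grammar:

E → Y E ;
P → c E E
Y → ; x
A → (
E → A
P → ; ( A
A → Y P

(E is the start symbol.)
{ $, '(', ';' }

To compute FOLLOW(P), find every occurrence of P on a right-hand side N → α P β: add FIRST(β) \ {ε}, and if β is empty or nullable also add FOLLOW(N). Iterate to a fixed point.

In A → Y P: P is at the end, add FOLLOW(A)

The FOLLOW sets referred to above (computed the same way, to a fixed point):
  FOLLOW(A) = { $, '(', ';' }

Taking the union: FOLLOW(P) = { $, '(', ';' }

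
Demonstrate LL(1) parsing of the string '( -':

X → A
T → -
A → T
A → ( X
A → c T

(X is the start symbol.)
Stack is shown with the top on the left.

Stack  Input  Action
--------------------
X $    ( - $  output X → A
A $    ( - $  output A → ( X
( X $  ( - $  match '('
X $    - $    output X → A
A $    - $    output A → T
T $    - $    output T → -
- $    - $    match '-'
$      $      accept

The string is accepted.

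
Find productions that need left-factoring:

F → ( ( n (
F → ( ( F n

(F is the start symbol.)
Yes, F has productions with common prefix '( ('

Left-factoring is needed when two productions for the same non-terminal
share a common prefix on the right-hand side.

Productions for F:
  F → ( ( n (
  F → ( ( F n

Found common prefix '( (' in productions for F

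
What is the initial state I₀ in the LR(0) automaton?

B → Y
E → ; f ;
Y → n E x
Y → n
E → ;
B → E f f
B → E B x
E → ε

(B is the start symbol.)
{ [B → . E B x], [B → . E f f], [B → . Y], [B' → . B], [E → . ; f ;], [E → . ;], [E → .], [Y → . n E x], [Y → . n] }

First, augment the grammar with B' → B
I₀ = CLOSURE({ [B' → . B] }):
  [B' → . B] has the dot before B: add [B → . Y], [B → . E f f], [B → . E B x]
  [B → . Y] has the dot before Y: add [Y → . n E x], [Y → . n]
  [B → . E f f] has the dot before E: add [E → . ; f ;], [E → . ;], [E → .]
No further items can be added.

I₀ = { [B → . E B x], [B → . E f f], [B → . Y], [B' → . B], [E → . ; f ;], [E → . ;], [E → .], [Y → . n E x], [Y → . n] }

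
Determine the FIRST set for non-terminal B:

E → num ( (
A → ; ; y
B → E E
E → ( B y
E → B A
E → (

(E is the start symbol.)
To compute FIRST(B), examine every production with B on the left-hand side, reading each right-hand side left to right until a non-nullable symbol is reached.

FIRST sets of the other non-terminals involved (by the same procedure, iterated to a fixed point):
  FIRST(E) = { '(', 'num' }

From B → E E:
  - E is a non-terminal: add FIRST(E) \ {ε} = { '(', 'num' }
    E is not nullable, so stop

Collecting: FIRST(B) = { '(', 'num' }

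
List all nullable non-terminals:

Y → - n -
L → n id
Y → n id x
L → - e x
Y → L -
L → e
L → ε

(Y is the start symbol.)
{ 'L' }

ε-productions: L → ε
So L is immediately nullable.
No further non-terminal can be added: every production for the remaining non-terminals contains a terminal or a non-nullable non-terminal.
Nullable = { 'L' }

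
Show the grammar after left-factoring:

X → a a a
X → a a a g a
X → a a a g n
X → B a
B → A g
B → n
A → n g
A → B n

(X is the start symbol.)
Left-factoring transforms A → αβ₁ | αβ₂ into A → αA' and A' → β₁ | β₂
(α is the longest common prefix among the alternatives). Repeat until
no nonterminal has two alternatives with a common prefix.

Round 1: X has alternatives sharing prefix 'a a a'. Introduce X': X → a a a X'
  Add: X' → ε
  Add: X' → g a
  Add: X' → g n

Round 2: X' has alternatives sharing prefix 'g'. Introduce X'': X' → g X''
  Add: X'' → a
  Add: X'' → n

No remaining common prefixes — done.

Resulting grammar:
X → a a a X'
X' → ε
X' → g X''
X'' → a
X'' → n
X → B a
B → A g
B → n
A → n g
A → B n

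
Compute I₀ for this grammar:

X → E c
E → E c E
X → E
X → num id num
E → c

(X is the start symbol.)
First, augment the grammar with X' → X
I₀ = CLOSURE({ [X' → . X] }):
  [X' → . X] has the dot before X: add [X → . E c], [X → . E], [X → . num id num]
  [X → . E c] has the dot before E: add [E → . E c E], [E → . c]
No further items can be added.

I₀ = { [E → . E c E], [E → . c], [X → . E c], [X → . E], [X → . num id num], [X' → . X] }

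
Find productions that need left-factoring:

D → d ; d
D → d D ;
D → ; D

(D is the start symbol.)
Left-factoring is needed when two productions for the same non-terminal
share a common prefix on the right-hand side.

Productions for D:
  D → d ; d
  D → d D ;
  D → ; D

Found common prefix 'd' in productions for D

Answer: Yes, D has productions with common prefix 'd'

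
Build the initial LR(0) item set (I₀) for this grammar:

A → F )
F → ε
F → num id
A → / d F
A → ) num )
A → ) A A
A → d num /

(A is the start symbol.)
{ [A → . ) A A], [A → . ) num )], [A → . / d F], [A → . F )], [A → . d num /], [A' → . A], [F → . num id], [F → .] }

First, augment the grammar with A' → A
I₀ = CLOSURE({ [A' → . A] }):
  [A' → . A] has the dot before A: add [A → . F )], [A → . / d F], [A → . ) num )], [A → . ) A A], [A → . d num /]
  [A → . F )] has the dot before F: add [F → .], [F → . num id]
No further items can be added.

I₀ = { [A → . ) A A], [A → . ) num )], [A → . / d F], [A → . F )], [A → . d num /], [A' → . A], [F → . num id], [F → .] }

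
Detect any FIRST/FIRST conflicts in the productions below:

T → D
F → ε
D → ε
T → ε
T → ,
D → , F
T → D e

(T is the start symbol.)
A FIRST/FIRST conflict occurs when two productions N → α and N → β for the same non-terminal have FIRST(α) ∩ FIRST(β) ≠ ∅ (with ε ∈ FIRST of a nullable right-hand side, so two nullable alternatives also conflict).

FIRST sets of the non-terminals at (or reachable through a nullable prefix from) the front of some alternative:
  FIRST(D) = { ',', ε }

Productions for T:
  T → D: FIRST = { ',', ε }
  T → ε: FIRST = { ε }
  T → ,: FIRST = { ',' }
  T → D e: FIRST = { ',', 'e' }
Productions for D:
  D → ε: FIRST = { ε }
  D → , F: FIRST = { ',' }
F has only one production, so no FIRST/FIRST conflict is possible there.

Conflict for T: T → D and T → ε
  Overlap: { ε }
Conflict for T: T → D and T → ,
  Overlap: { ',' }
Conflict for T: T → D and T → D e
  Overlap: { ',' }
Conflict for T: T → , and T → D e
  Overlap: { ',' }

Answer: Yes. T → D / T → ε on { ε }; T → D / T → ',' on { ',' }; T → D / T → D e on { ',' }; T → ',' / T → D e on { ',' }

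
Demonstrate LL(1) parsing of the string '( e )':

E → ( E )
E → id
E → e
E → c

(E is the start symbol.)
LL(1) parsing maintains a stack (initially the start symbol over $) and the input. At each step: if the stack top is a terminal, match it against the current input token; if it is a non-terminal N, replace it with the RHS of M[N, lookahead] (the unique production whose predict set contains the lookahead).

Stack is shown with the top on the left.

Stack    Input    Action
------------------------
E $      ( e ) $  output E → ( E )
( E ) $  ( e ) $  match '('
E ) $    e ) $    output E → e
e ) $    e ) $    match 'e'
) $      ) $      match ')'
$        $        accept

The string is accepted.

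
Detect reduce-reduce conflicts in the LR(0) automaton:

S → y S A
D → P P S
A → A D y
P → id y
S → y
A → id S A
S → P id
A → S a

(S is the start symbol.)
Augment with S' → S and build the canonical LR(0) collection (I0 = CLOSURE({[S' → . S]}), then GOTO on every symbol after a dot until no new states appear). It has 20 states:
  I0: { [P → . id y], [S → . P id], [S → . y S A], [S → . y], [S' → . S] }  — shift
  I1: { [S → P . id] }  — shift
  I2: { [S' → S .] }  — accept
  I3: { [P → id . y] }  — shift
  I4: { [P → . id y], [S → . P id], [S → . y S A], [S → . y], [S → y . S A], [S → y .] }  — shift, reduce
  I5: { [A → . A D y], [A → . S a], [A → . id S A], [P → . id y], [S → . P id], [S → . y S A], [S → . y], [S → y S . A] }  — shift
  I6: { [A → A . D y], [D → . P P S], [P → . id y], [S → y S A .] }  — shift, reduce
  I7: { [A → S . a] }  — shift
  I8: { [A → id . S A], [P → . id y], [P → id . y], [S → . P id], [S → . y S A], [S → . y] }  — shift
  I9: { [A → . A D y], [A → . S a], [A → . id S A], [A → id S . A], [P → . id y], [S → . P id], [S → . y S A], [S → . y] }  — shift
  I10: { [P → . id y], [P → id y .], [S → . P id], [S → . y S A], [S → . y], [S → y . S A], [S → y .] }  — shift, 2 reduces
  I11: { [A → A . D y], [A → id S A .], [D → . P P S], [P → . id y] }  — shift, reduce
  I12: { [A → A D . y] }  — shift
  I13: { [D → P . P S], [P → . id y] }  — shift
  I14: { [D → P P . S], [P → . id y], [S → . P id], [S → . y S A], [S → . y] }  — shift
  I15: { [D → P P S .] }  — reduce
  I16: { [A → A D y .] }  — reduce
  I17: { [A → S a .] }  — reduce
  I18: { [P → id y .] }  — reduce
  I19: { [S → P id .] }  — reduce

I10 contains complete items [P → id y .], [S → y .] — reduce-reduce conflict.

Answer: Yes — I10: [P → id y .] vs [S → y .]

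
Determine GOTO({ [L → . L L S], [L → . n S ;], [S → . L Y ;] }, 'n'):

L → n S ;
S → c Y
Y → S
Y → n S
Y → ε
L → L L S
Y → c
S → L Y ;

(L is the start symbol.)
{ [L → . L L S], [L → . n S ;], [L → n . S ;], [S → . L Y ;], [S → . c Y] }

GOTO(I, 'n') = CLOSURE({ [A → αX.β] : [A → α.Xβ] ∈ I, X = 'n' })

Items with dot before 'n', with the dot advanced:
  [L → . n S ;] → [L → n . S ;]
Closure of the advanced items:
  [L → n . S ;] has the dot before S: add [S → . c Y], [S → . L Y ;]
  [S → . L Y ;] has the dot before L: add [L → . n S ;], [L → . L L S]

GOTO = { [L → . L L S], [L → . n S ;], [L → n . S ;], [S → . L Y ;], [S → . c Y] }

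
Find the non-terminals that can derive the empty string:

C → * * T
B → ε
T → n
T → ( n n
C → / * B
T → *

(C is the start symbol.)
{ 'B' }

ε-productions: B → ε
So B is immediately nullable.
No further non-terminal can be added: every production for the remaining non-terminals contains a terminal or a non-nullable non-terminal.
Nullable = { 'B' }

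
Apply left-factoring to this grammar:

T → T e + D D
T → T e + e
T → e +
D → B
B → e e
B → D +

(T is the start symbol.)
Left-factoring transforms A → αβ₁ | αβ₂ into A → αA' and A' → β₁ | β₂
(α is the longest common prefix among the alternatives). Repeat until
no nonterminal has two alternatives with a common prefix.

Round 1: T has alternatives sharing prefix 'T e +'. Introduce T': T → T e + T'
  Add: T' → D D
  Add: T' → e

No remaining common prefixes — done.

Resulting grammar:
T → T e + T'
T' → D D
T' → e
T → e +
D → B
B → e e
B → D +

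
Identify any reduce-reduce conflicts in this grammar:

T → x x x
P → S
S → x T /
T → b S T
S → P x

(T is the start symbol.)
No reduce-reduce conflicts

A reduce-reduce conflict occurs when an LR(0) state has two complete items [A → α .] and [B → β .] — both call for a reduction, and with no lookahead the parser cannot choose between them.

Augment with T' → T and build the canonical LR(0) collection (I0 = CLOSURE({[T' → . T]}), then GOTO on every symbol after a dot until no new states appear). It has 13 states:
  I0: { [T → . b S T], [T → . x x x], [T' → . T] }  — shift
  I1: { [T' → T .] }  — accept
  I2: { [P → . S], [S → . P x], [S → . x T /], [T → b . S T] }  — shift
  I3: { [T → x . x x] }  — shift
  I4: { [T → x x . x] }  — shift
  I5: { [T → x x x .] }  — reduce
  I6: { [S → P . x] }  — shift
  I7: { [P → S .], [T → . b S T], [T → . x x x], [T → b S . T] }  — shift, reduce
  I8: { [S → x . T /], [T → . b S T], [T → . x x x] }  — shift
  I9: { [S → x T . /] }  — shift
  I10: { [S → x T / .] }  — reduce
  I11: { [T → b S T .] }  — reduce
  I12: { [S → P x .] }  — reduce

No state contains more than one complete item.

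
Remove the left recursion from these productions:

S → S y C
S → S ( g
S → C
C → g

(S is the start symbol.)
S → C S'
S' → y C S'
S' → ( g S'
S' → ε
C → g

S is directly left-recursive. The standard transformation for
  A → A α₁ | ... | A α_m | β₁ | ... | β_n
is
  A  → β₁ A' | ... | β_n A'
  A' → α₁ A' | ... | α_m A' | ε

S → C becomes S → C S'
S → S y C becomes S' → y C S'
S → S ( g becomes S' → ( g S'
Add S' → ε

Productions for other non-terminals are unchanged:
  C → g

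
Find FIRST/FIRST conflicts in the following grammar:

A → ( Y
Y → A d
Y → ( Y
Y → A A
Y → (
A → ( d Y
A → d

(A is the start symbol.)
FIRST sets of the non-terminals at (or reachable through a nullable prefix from) the front of some alternative:
  FIRST(A) = { '(', 'd' }

Productions for A:
  A → ( Y: FIRST = { '(' }
  A → ( d Y: FIRST = { '(' }
  A → d: FIRST = { 'd' }
Productions for Y:
  Y → A d: FIRST = { '(', 'd' }
  Y → ( Y: FIRST = { '(' }
  Y → A A: FIRST = { '(', 'd' }
  Y → (: FIRST = { '(' }

Conflict for A: A → ( Y and A → ( d Y
  Overlap: { '(' }
Conflict for Y: Y → A d and Y → ( Y
  Overlap: { '(' }
Conflict for Y: Y → A d and Y → A A
  Overlap: { '(', 'd' }
Conflict for Y: Y → A d and Y → (
  Overlap: { '(' }
Conflict for Y: Y → ( Y and Y → A A
  Overlap: { '(' }
Conflict for Y: Y → ( Y and Y → (
  Overlap: { '(' }
Conflict for Y: Y → A A and Y → (
  Overlap: { '(' }

Answer: Yes. A → '(' Y / A → '(' d Y on { '(' }; Y → A d / Y → '(' Y on { '(' }; Y → A d / Y → A A on { '(', 'd' }; Y → A d / Y → '(' on { '(' }; Y → '(' Y / Y → A A on { '(' }; Y → '(' Y / Y → '(' on { '(' }; Y → A A / Y → '(' on { '(' }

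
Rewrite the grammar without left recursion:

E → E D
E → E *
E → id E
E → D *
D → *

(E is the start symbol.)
E is directly left-recursive. The standard transformation for
  A → A α₁ | ... | A α_m | β₁ | ... | β_n
is
  A  → β₁ A' | ... | β_n A'
  A' → α₁ A' | ... | α_m A' | ε

E → id E becomes E → id E E'
E → D * becomes E → D * E'
E → E D becomes E' → D E'
E → E * becomes E' → * E'
Add E' → ε

Productions for other non-terminals are unchanged:
  D → *

Resulting grammar:
E → id E E'
E → D * E'
E' → D E'
E' → * E'
E' → ε
D → *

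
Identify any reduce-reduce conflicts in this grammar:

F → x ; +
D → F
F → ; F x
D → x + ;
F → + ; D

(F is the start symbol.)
Augment with F' → F and build the canonical LR(0) collection (I0 = CLOSURE({[F' → . F]}), then GOTO on every symbol after a dot until no new states appear). It has 15 states:
  I0: { [F → . + ; D], [F → . ; F x], [F → . x ; +], [F' → . F] }  — shift
  I1: { [F → + . ; D] }  — shift
  I2: { [F → . + ; D], [F → . ; F x], [F → . x ; +], [F → ; . F x] }  — shift
  I3: { [F' → F .] }  — accept
  I4: { [F → x . ; +] }  — shift
  I5: { [F → x ; . +] }  — shift
  I6: { [F → x ; + .] }  — reduce
  I7: { [F → ; F . x] }  — shift
  I8: { [F → ; F x .] }  — reduce
  I9: { [D → . F], [D → . x + ;], [F → + ; . D], [F → . + ; D], [F → . ; F x], [F → . x ; +] }  — shift
  I10: { [F → + ; D .] }  — reduce
  I11: { [D → F .] }  — reduce
  I12: { [D → x . + ;], [F → x . ; +] }  — shift
  I13: { [D → x + . ;] }  — shift
  I14: { [D → x + ; .] }  — reduce

No state contains more than one complete item.

Answer: No reduce-reduce conflicts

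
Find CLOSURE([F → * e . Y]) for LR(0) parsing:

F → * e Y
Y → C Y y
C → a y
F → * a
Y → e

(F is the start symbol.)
{ [C → . a y], [F → * e . Y], [Y → . C Y y], [Y → . e] }

Start with: [F → * e . Y]
  [F → * e . Y] has the dot before Y: add [Y → . C Y y], [Y → . e]
  [Y → . C Y y] has the dot before C: add [C → . a y]
No further items can be added.

CLOSURE = { [C → . a y], [F → * e . Y], [Y → . C Y y], [Y → . e] }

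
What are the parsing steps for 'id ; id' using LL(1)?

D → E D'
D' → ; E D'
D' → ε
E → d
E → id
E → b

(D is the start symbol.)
LL(1) parsing maintains a stack (initially the start symbol over $) and the input. At each step: if the stack top is a terminal, match it against the current input token; if it is a non-terminal N, replace it with the RHS of M[N, lookahead] (the unique production whose predict set contains the lookahead).

Stack is shown with the top on the left.

Stack     Input      Action
---------------------------
D $       id ; id $  output D → E D'
E D' $    id ; id $  output E → id
id D' $   id ; id $  match 'id'
D' $      ; id $     output D' → ; E D'
; E D' $  ; id $     match ';'
E D' $    id $       output E → id
id D' $   id $       match 'id'
D' $      $          output D' → ε
$         $          accept

The string is accepted.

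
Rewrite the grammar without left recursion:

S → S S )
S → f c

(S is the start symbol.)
S is directly left-recursive. The standard transformation for
  A → A α₁ | ... | A α_m | β₁ | ... | β_n
is
  A  → β₁ A' | ... | β_n A'
  A' → α₁ A' | ... | α_m A' | ε

S → f c becomes S → f c S'
S → S S ) becomes S' → S ) S'
Add S' → ε

Resulting grammar:
S → f c S'
S' → S ) S'
S' → ε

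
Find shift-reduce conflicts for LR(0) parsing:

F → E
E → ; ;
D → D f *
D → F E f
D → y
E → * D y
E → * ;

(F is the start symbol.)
A shift-reduce conflict occurs when an LR(0) state has both:
  - a complete (reduce) item [A → α .] (dot at the end), and
  - a shift item [B → β . c γ] (dot before a terminal).

Augment with F' → F and build the canonical LR(0) collection (I0 = CLOSURE({[F' → . F]}), then GOTO on every symbol after a dot until no new states appear). It has 15 states:
  I0: { [E → . * ;], [E → . * D y], [E → . ; ;], [F → . E], [F' → . F] }  — shift
  I1: { [D → . D f *], [D → . F E f], [D → . y], [E → * . ;], [E → * . D y], [E → . * ;], [E → . * D y], [E → . ; ;], [F → . E] }  — shift
  I2: { [E → ; . ;] }  — shift
  I3: { [F → E .] }  — reduce
  I4: { [F' → F .] }  — accept
  I5: { [E → ; ; .] }  — reduce
  I6: { [E → * ; .], [E → ; . ;] }  — shift, reduce
  I7: { [D → D . f *], [E → * D . y] }  — shift
  I8: { [D → F . E f], [E → . * ;], [E → . * D y], [E → . ; ;] }  — shift
  I9: { [D → y .] }  — reduce
  I10: { [D → F E . f] }  — shift
  I11: { [D → F E f .] }  — reduce
  I12: { [D → D f . *] }  — shift
  I13: { [E → * D y .] }  — reduce
  I14: { [D → D f * .] }  — reduce

I6 contains reduce item [E → * ; .] and shift item [E → ; . ;] — shift-reduce conflict.

Answer: Yes — I6: [E → * ; .] vs [E → ; . ;]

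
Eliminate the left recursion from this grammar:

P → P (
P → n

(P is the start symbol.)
P → n P'
P' → ( P'
P' → ε

P is directly left-recursive. The standard transformation for
  A → A α₁ | ... | A α_m | β₁ | ... | β_n
is
  A  → β₁ A' | ... | β_n A'
  A' → α₁ A' | ... | α_m A' | ε

P → n becomes P → n P'
P → P ( becomes P' → ( P'
Add P' → ε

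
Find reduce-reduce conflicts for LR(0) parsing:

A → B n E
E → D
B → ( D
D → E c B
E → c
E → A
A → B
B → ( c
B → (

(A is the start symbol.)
Augment with A' → A and build the canonical LR(0) collection (I0 = CLOSURE({[A' → . A]}), then GOTO on every symbol after a dot until no new states appear). It has 14 states:
  I0: { [A → . B n E], [A → . B], [A' → . A], [B → . ( D], [B → . ( c], [B → . (] }  — shift
  I1: { [A → . B n E], [A → . B], [B → ( . D], [B → ( . c], [B → ( .], [B → . ( D], [B → . ( c], [B → . (], [D → . E c B], [E → . A], [E → . D], [E → . c] }  — shift, reduce
  I2: { [A' → A .] }  — accept
  I3: { [A → B . n E], [A → B .] }  — shift, reduce
  I4: { [A → . B n E], [A → . B], [A → B n . E], [B → . ( D], [B → . ( c], [B → . (], [D → . E c B], [E → . A], [E → . D], [E → . c] }  — shift
  I5: { [E → A .] }  — reduce
  I6: { [E → D .] }  — reduce
  I7: { [A → B n E .], [D → E . c B] }  — shift, reduce
  I8: { [E → c .] }  — reduce
  I9: { [B → . ( D], [B → . ( c], [B → . (], [D → E c . B] }  — shift
  I10: { [D → E c B .] }  — reduce
  I11: { [B → ( D .], [E → D .] }  — 2 reduces
  I12: { [D → E . c B] }  — shift
  I13: { [B → ( c .], [E → c .] }  — 2 reduces

I11 contains complete items [B → ( D .], [E → D .] — reduce-reduce conflict.
I13 contains complete items [B → ( c .], [E → c .] — reduce-reduce conflict.

Answer: Yes — I11: [B → ( D .] vs [E → D .]; I13: [B → ( c .] vs [E → c .]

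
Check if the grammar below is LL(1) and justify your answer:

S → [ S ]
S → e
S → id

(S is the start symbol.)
Yes, the grammar is LL(1).

A grammar is LL(1) if for each non-terminal N with multiple productions, the predict sets of those productions are pairwise disjoint, where PREDICT(N → α) = (FIRST(α) \ {ε}) ∪ (FOLLOW(N) if α ⇒* ε).

For S:
  PREDICT(S → '[' S ']') = { '[' }
  PREDICT(S → e) = { 'e' }
  PREDICT(S → id) = { 'id' }

All predict sets are disjoint. The grammar IS LL(1).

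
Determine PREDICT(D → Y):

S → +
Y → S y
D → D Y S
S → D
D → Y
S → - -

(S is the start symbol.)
PREDICT(D → Y) = (FIRST(RHS) \ {ε}) ∪ (FOLLOW(D) if ε ∈ FIRST(RHS), i.e. RHS ⇒* ε)
FIRST(Y) = { '+', '-' }
FIRST(Y) = { '+', '-' }
ε ∉ FIRST(Y), so FOLLOW(D) is not added.
PREDICT(D → Y) = { '+', '-' }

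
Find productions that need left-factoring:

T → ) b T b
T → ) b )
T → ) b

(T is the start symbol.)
Yes, T has productions with common prefix ') b'

Left-factoring is needed when two productions for the same non-terminal
share a common prefix on the right-hand side.

Productions for T:
  T → ) b T b
  T → ) b )
  T → ) b

Found common prefix ') b' in productions for T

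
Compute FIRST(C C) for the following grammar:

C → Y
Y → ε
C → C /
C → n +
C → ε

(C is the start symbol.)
{ '/', 'n', ε }

FIRST sets of the non-terminals involved (from the grammar, by fixed-point iteration):
  FIRST(C) = { '/', 'n', ε }

To compute FIRST(C C), process the symbols left to right:
Symbol C is a non-terminal. Add FIRST(C) \ {ε} = { '/', 'n' }
C is nullable (ε ∈ FIRST(C)), continue to the next symbol.
Symbol C is a non-terminal. Add FIRST(C) \ {ε} = { '/', 'n' }
C is nullable (ε ∈ FIRST(C)), continue to the next symbol.
All symbols are nullable, so ε is in the result.
FIRST(C C) = { '/', 'n', ε }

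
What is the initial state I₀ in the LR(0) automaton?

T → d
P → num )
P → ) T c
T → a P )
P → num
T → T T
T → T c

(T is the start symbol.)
{ [T → . T T], [T → . T c], [T → . a P )], [T → . d], [T' → . T] }

First, augment the grammar with T' → T
I₀ = CLOSURE({ [T' → . T] }):
  [T' → . T] has the dot before T: add [T → . d], [T → . a P )], [T → . T T], [T → . T c]
No further items can be added.

I₀ = { [T → . T T], [T → . T c], [T → . a P )], [T → . d], [T' → . T] }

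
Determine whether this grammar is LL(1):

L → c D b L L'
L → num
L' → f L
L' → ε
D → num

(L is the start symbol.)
A grammar is LL(1) if for each non-terminal N with multiple productions, the predict sets of those productions are pairwise disjoint, where PREDICT(N → α) = (FIRST(α) \ {ε}) ∪ (FOLLOW(N) if α ⇒* ε).

Relevant sets:
  FOLLOW(L') = { $, 'f' }

For L:
  PREDICT(L → c D b L L') = { 'c' }
  PREDICT(L → num) = { 'num' }
For L':
  PREDICT(L' → f L) = { 'f' }
  PREDICT(L' → ε) = { $, 'f' }
D has a single production, so nothing to check there.

Conflict found: Predict set conflict for L': { 'f' }
The grammar is NOT LL(1).

Answer: No. Predict set conflict for L': { 'f' }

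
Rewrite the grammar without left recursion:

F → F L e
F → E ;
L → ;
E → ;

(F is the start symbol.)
F → E ; F'
F' → L e F'
F' → ε
L → ;
E → ;

F is directly left-recursive. The standard transformation for
  A → A α₁ | ... | A α_m | β₁ | ... | β_n
is
  A  → β₁ A' | ... | β_n A'
  A' → α₁ A' | ... | α_m A' | ε

F → E ; becomes F → E ; F'
F → F L e becomes F' → L e F'
Add F' → ε

Productions for other non-terminals are unchanged:
  L → ;
  E → ;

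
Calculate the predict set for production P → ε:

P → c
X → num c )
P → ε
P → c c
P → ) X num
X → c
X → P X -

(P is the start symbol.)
{ $, ')', 'c', 'num' }

PREDICT(P → ε) = (FIRST(RHS) \ {ε}) ∪ (FOLLOW(P) if ε ∈ FIRST(RHS), i.e. RHS ⇒* ε)
The right-hand side is ε (FIRST(ε) = { ε }), so the predict set is FOLLOW(P) = { $, ')', 'c', 'num' }
PREDICT(P → ε) = { $, ')', 'c', 'num' }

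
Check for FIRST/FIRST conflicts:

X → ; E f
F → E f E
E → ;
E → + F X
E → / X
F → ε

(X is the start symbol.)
No FIRST/FIRST conflicts.

A FIRST/FIRST conflict occurs when two productions N → α and N → β for the same non-terminal have FIRST(α) ∩ FIRST(β) ≠ ∅ (with ε ∈ FIRST of a nullable right-hand side, so two nullable alternatives also conflict).

FIRST sets of the non-terminals at (or reachable through a nullable prefix from) the front of some alternative:
  FIRST(E) = { '+', '/', ';' }

Productions for F:
  F → E f E: FIRST = { '+', '/', ';' }
  F → ε: FIRST = { ε }
Productions for E:
  E → ;: FIRST = { ';' }
  E → + F X: FIRST = { '+' }
  E → / X: FIRST = { '/' }
X has only one production, so no FIRST/FIRST conflict is possible there.

All alternatives of each non-terminal have pairwise disjoint FIRST sets.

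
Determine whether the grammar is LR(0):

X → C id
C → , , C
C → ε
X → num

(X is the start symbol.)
No. Shift-reduce conflict between [C → .] and [C → . , , C]

Augment with X' → X and build the canonical LR(0) collection (I0 = CLOSURE({[X' → . X]}), then GOTO on every symbol after a dot until no new states appear). It has 8 states:
  I0: { [C → . , , C], [C → .], [X → . C id], [X → . num], [X' → . X] }  — shift, reduce
  I1: { [C → , . , C] }  — shift
  I2: { [X → C . id] }  — shift
  I3: { [X' → X .] }  — accept
  I4: { [X → num .] }  — reduce
  I5: { [X → C id .] }  — reduce
  I6: { [C → , , . C], [C → . , , C], [C → .] }  — shift, reduce
  I7: { [C → , , C .] }  — reduce

Conflict in state I0:
  Shift-reduce conflict between [C → .] and [C → . , , C]
So the grammar is NOT LR(0).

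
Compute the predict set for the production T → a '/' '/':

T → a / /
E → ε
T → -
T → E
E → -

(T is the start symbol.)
PREDICT(T → a '/' '/') = (FIRST(RHS) \ {ε}) ∪ (FOLLOW(T) if ε ∈ FIRST(RHS), i.e. RHS ⇒* ε)
FIRST(a '/' '/') = { 'a' }
ε ∉ FIRST(a '/' '/'), so FOLLOW(T) is not added.
PREDICT(T → a '/' '/') = { 'a' }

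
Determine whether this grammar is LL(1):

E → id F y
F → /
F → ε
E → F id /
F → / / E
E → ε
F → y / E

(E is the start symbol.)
No. Predict set conflict for E: { 'id' }

A grammar is LL(1) if for each non-terminal N with multiple productions, the predict sets of those productions are pairwise disjoint, where PREDICT(N → α) = (FIRST(α) \ {ε}) ∪ (FOLLOW(N) if α ⇒* ε).

Relevant sets:
  FIRST(F) = { '/', 'y', ε }
  FOLLOW(E) = { $, 'id', 'y' }
  FOLLOW(F) = { 'id', 'y' }

For E:
  PREDICT(E → id F y) = { 'id' }
  PREDICT(E → F id '/') = { '/', 'id', 'y' }
  PREDICT(E → ε) = { $, 'id', 'y' }
For F:
  PREDICT(F → '/') = { '/' }
  PREDICT(F → ε) = { 'id', 'y' }
  PREDICT(F → '/' '/' E) = { '/' }
  PREDICT(F → y '/' E) = { 'y' }

Conflict found: Predict set conflict for E: { 'id' }
The grammar is NOT LL(1).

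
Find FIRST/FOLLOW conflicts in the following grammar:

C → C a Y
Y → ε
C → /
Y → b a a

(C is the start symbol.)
No FIRST/FOLLOW conflicts.

A FIRST/FOLLOW conflict occurs when a non-terminal N has a nullable alternative N → β (β ⇒* ε) and another alternative N → α with FIRST(α) ∩ FOLLOW(N) ≠ ∅: on such a lookahead the parser cannot decide between expanding α and letting N vanish via β.

Nullable non-terminals: Y.

Y: nullable alternative(s) Y → ε; FOLLOW(Y) = { $, 'a' }
  Y → ε: FIRST \ {ε} = { } — this is the only nullable alternative, skip
  Y → b a a: FIRST \ {ε} = { 'b' } — disjoint from FOLLOW(Y)

C has no nullable alternative, so no FIRST/FOLLOW check is needed there.

No FIRST/FOLLOW conflicts found.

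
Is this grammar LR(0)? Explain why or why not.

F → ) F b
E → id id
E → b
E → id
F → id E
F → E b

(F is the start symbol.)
No. Shift-reduce conflict between [E → id .] and [E → . b]

A grammar is LR(0) if no state in the canonical LR(0) collection has:
  - both a shift item (dot before a terminal) and a complete item (shift-reduce conflict), or
  - two or more complete items (reduce-reduce conflict; the accept item [F' → F .] counts as a complete item here).

Augment with F' → F and build the canonical LR(0) collection (I0 = CLOSURE({[F' → . F]}), then GOTO on every symbol after a dot until no new states appear). It has 12 states:
  I0: { [E → . b], [E → . id id], [E → . id], [F → . ) F b], [F → . E b], [F → . id E], [F' → . F] }  — shift
  I1: { [E → . b], [E → . id id], [E → . id], [F → ) . F b], [F → . ) F b], [F → . E b], [F → . id E] }  — shift
  I2: { [F → E . b] }  — shift
  I3: { [F' → F .] }  — accept
  I4: { [E → b .] }  — reduce
  I5: { [E → . b], [E → . id id], [E → . id], [E → id . id], [E → id .], [F → id . E] }  — shift, reduce
  I6: { [F → id E .] }  — reduce
  I7: { [E → id . id], [E → id .], [E → id id .] }  — shift, 2 reduces
  I8: { [E → id id .] }  — reduce
  I9: { [F → E b .] }  — reduce
  I10: { [F → ) F . b] }  — shift
  I11: { [F → ) F b .] }  — reduce

Conflict in state I5:
  Shift-reduce conflict between [E → id .] and [E → . b]
So the grammar is NOT LR(0).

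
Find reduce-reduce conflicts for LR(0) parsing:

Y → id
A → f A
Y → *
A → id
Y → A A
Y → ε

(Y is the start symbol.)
Yes — I5: [A → id .] vs [Y → id .]

A reduce-reduce conflict occurs when an LR(0) state has two complete items [A → α .] and [B → β .] — both call for a reduction, and with no lookahead the parser cannot choose between them.

Augment with Y' → Y and build the canonical LR(0) collection (I0 = CLOSURE({[Y' → . Y]}), then GOTO on every symbol after a dot until no new states appear). It has 9 states:
  I0: { [A → . f A], [A → . id], [Y → . *], [Y → . A A], [Y → . id], [Y → .], [Y' → . Y] }  — shift, reduce
  I1: { [Y → * .] }  — reduce
  I2: { [A → . f A], [A → . id], [Y → A . A] }  — shift
  I3: { [Y' → Y .] }  — accept
  I4: { [A → . f A], [A → . id], [A → f . A] }  — shift
  I5: { [A → id .], [Y → id .] }  — 2 reduces
  I6: { [A → f A .] }  — reduce
  I7: { [A → id .] }  — reduce
  I8: { [Y → A A .] }  — reduce

I5 contains complete items [A → id .], [Y → id .] — reduce-reduce conflict.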